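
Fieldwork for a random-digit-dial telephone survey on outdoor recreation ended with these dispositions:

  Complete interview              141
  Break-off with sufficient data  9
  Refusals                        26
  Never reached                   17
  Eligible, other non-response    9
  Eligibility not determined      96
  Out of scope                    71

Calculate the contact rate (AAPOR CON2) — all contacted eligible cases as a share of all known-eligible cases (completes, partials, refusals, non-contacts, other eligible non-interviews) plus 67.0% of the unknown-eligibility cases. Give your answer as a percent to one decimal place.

69.5%

Num: 141 + 9 + 26 + 9 = 185
Determined eligible: 141 + 9 + 26 + 17 + 9 = 202
Estimated eligible among unknowns: 0.6700 × 96 = 64.32
Base: 202 + 64.32 = 266.32
CON2 = 185 / 266.32 = 0.6947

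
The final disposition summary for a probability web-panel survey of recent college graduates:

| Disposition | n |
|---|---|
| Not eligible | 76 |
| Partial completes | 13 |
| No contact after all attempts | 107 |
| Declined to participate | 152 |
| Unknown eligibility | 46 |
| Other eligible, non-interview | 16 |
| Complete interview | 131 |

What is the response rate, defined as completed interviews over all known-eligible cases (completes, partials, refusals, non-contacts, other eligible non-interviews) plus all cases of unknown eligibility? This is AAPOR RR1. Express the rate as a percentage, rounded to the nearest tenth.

Numerator = 131
Base = 131 + 13 + 152 + 107 + 16 + 46 = 465
RR1 = 131 / 465 = 0.2817

28.2%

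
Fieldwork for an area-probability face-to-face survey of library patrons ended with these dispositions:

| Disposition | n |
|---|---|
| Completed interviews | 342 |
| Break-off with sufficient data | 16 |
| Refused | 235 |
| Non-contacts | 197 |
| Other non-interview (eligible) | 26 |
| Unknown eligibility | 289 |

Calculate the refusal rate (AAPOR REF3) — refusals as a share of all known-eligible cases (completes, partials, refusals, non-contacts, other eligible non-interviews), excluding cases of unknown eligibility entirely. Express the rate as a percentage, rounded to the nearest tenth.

28.8%

Numerator = 235
Base = 342 + 16 + 235 + 197 + 26 = 816
REF3 = 235 / 816 = 0.2880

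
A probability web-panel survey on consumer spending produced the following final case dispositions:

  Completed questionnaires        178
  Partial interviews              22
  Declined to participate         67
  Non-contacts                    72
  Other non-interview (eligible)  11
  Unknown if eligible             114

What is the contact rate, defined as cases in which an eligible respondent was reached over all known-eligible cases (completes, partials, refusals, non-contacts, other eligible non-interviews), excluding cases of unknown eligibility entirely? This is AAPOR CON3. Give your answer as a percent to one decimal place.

79.4%

Top = 178 + 22 + 67 + 11 = 278
Base = 178 + 22 + 67 + 72 + 11 = 350
CON3 = 278 / 350 = 0.7943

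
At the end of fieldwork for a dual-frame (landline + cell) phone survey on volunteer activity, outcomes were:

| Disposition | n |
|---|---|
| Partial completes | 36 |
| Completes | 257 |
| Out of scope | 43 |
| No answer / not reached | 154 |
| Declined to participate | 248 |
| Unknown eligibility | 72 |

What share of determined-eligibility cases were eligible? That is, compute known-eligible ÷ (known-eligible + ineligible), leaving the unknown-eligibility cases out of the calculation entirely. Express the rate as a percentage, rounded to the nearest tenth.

Eligible (known) = 257 + 36 + 248 + 154 = 695
e = 695 / (695 + 43) = 695 / 738 = 0.9417

94.2%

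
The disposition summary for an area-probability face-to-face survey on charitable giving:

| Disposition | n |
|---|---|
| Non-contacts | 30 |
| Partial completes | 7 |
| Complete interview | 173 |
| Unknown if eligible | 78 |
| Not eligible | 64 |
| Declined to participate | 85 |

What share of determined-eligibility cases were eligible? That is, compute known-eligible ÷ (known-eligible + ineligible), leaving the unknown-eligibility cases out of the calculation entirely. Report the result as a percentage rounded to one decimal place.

82.2%

Eligible (known) = 173 + 7 + 85 + 30 = 295
e = 295 / (295 + 64) = 295 / 359 = 0.8217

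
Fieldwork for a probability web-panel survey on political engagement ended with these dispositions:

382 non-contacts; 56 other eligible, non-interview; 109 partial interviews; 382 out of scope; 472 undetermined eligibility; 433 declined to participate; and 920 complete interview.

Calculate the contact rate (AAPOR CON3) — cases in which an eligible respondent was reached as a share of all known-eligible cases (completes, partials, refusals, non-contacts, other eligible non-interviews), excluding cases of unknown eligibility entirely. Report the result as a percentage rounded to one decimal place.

Numerator = 920 + 109 + 433 + 56 = 1518
Base = 920 + 109 + 433 + 382 + 56 = 1900
CON3 = 1518 / 1900 = 0.7989

79.9%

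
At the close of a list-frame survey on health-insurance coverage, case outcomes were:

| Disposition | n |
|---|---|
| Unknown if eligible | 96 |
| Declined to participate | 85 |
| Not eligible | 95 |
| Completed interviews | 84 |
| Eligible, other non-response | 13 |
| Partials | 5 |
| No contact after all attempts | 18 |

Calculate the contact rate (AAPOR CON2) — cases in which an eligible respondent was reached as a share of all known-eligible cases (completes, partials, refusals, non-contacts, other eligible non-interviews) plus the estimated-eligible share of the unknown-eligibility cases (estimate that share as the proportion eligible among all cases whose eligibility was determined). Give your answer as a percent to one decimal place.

69.1%

Numerator: 84 + 5 + 85 + 13 = 187
Eligible (known): 84 + 5 + 85 + 18 + 13 = 205
e = 205 / (205 + 95) = 205 / 300 = 0.6833
e × U: 0.6833 × 96 = 65.60
Denom: 205 + 65.60 = 270.60
CON2 = 187 / 270.60 = 0.6911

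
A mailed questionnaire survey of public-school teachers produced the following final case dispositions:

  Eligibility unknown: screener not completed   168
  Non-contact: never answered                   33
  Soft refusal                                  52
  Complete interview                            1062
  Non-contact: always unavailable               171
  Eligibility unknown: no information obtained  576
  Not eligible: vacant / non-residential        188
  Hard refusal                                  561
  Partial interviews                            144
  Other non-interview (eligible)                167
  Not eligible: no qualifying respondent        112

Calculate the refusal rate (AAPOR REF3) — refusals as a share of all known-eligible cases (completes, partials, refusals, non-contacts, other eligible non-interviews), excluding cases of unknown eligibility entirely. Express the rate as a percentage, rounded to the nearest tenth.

Refused = 561 + 52 = 613
Non-contacts = 33 + 171 = 204
Undetermined eligibility = 168 + 576 = 744
Screened out, ineligible = 112 + 188 = 300
Top: 613
Denom: 1062 + 144 + 613 + 204 + 167 = 2190
REF3 = 613 / 2190 = 0.2799

28.0%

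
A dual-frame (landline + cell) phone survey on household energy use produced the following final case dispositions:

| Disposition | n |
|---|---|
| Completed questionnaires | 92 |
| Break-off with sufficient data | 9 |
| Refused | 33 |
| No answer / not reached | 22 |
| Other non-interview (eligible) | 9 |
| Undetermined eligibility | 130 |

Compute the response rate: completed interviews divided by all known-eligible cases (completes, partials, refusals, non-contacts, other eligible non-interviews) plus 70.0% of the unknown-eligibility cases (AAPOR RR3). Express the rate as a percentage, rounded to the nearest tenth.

35.9%

Numerator → 92
Known eligible → 92 + 9 + 33 + 22 + 9 = 165
Eligible share of unknowns → 0.7000 × 130 = 91.00
Denom → 165 + 91.00 = 256.00
RR3 = 92 / 256.00 = 0.3594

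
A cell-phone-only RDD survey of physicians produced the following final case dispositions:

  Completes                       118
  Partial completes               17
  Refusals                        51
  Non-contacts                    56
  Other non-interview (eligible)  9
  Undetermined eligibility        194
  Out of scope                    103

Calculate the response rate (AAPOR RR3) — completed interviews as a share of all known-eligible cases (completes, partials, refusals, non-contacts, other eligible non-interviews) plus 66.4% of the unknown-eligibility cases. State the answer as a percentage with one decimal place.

31.1%

Num → 118
Determined eligible → 118 + 17 + 51 + 56 + 9 = 251
Estimated eligible among unknowns → 0.6640 × 194 = 128.82
Denom → 251 + 128.82 = 379.82
RR3 = 118 / 379.82 = 0.3107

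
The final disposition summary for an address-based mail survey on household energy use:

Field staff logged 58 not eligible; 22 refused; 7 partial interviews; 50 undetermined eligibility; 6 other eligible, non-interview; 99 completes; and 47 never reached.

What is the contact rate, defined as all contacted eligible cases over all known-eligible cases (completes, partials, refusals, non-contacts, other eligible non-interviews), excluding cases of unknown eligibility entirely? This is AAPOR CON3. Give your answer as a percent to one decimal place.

74.0%

Numerator: 99 + 7 + 22 + 6 = 134
Denom: 99 + 7 + 22 + 47 + 6 = 181
CON3 = 134 / 181 = 0.7403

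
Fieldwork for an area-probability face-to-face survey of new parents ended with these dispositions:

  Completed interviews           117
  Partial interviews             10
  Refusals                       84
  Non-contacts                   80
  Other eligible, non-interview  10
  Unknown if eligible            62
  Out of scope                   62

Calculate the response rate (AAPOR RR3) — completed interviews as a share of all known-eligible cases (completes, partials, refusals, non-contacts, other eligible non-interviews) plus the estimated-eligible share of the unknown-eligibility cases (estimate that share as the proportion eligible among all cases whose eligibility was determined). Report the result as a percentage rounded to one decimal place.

Numerator: 117
Eligible (known): 117 + 10 + 84 + 80 + 10 = 301
e = 301 / (301 + 62) = 301 / 363 = 0.8292
Estimated eligible among unknowns: 0.8292 × 62 = 51.41
Base: 301 + 51.41 = 352.41
RR3 = 117 / 352.41 = 0.3320

33.2%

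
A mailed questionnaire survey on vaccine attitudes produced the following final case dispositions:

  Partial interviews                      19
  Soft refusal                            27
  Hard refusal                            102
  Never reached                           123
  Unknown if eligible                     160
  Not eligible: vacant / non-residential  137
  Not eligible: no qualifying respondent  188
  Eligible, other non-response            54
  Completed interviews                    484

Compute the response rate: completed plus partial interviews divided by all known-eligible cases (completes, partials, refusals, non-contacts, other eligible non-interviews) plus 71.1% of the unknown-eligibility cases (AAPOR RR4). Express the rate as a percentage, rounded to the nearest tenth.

Refused = 102 + 27 = 129
Screened out, ineligible = 188 + 137 = 325
Num → 484 + 19 = 503
Eligible (known) → 484 + 19 + 129 + 123 + 54 = 809
Estimated eligible among unknowns → 0.7110 × 160 = 113.76
Denominator → 809 + 113.76 = 922.76
RR4 = 503 / 922.76 = 0.5451

54.5%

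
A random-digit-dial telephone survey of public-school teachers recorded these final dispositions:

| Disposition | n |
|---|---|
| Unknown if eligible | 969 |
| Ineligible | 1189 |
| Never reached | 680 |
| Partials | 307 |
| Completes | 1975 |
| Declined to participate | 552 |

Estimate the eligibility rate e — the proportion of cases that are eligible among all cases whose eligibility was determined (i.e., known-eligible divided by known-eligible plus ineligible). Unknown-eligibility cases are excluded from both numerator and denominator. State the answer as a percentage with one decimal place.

74.7%

Determined eligible = 1975 + 307 + 552 + 680 = 3514
e = 3514 / (3514 + 1189) = 3514 / 4703 = 0.7472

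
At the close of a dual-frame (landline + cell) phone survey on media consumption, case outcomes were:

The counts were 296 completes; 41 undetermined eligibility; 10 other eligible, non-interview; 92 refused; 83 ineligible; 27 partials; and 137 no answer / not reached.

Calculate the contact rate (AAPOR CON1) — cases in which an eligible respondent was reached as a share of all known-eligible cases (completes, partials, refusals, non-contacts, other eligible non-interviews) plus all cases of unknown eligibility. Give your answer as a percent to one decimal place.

70.5%

Numerator = 296 + 27 + 92 + 10 = 425
Denom = 296 + 27 + 92 + 137 + 10 + 41 = 603
CON1 = 425 / 603 = 0.7048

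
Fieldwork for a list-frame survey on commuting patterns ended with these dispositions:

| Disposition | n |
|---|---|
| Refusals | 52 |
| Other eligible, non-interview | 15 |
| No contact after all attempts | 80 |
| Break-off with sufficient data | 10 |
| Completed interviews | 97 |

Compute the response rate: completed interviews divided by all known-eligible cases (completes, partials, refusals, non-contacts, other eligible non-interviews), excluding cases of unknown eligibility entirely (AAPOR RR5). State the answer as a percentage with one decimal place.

Numerator: 97
Base: 97 + 10 + 52 + 80 + 15 = 254
RR5 = 97 / 254 = 0.3819

38.2%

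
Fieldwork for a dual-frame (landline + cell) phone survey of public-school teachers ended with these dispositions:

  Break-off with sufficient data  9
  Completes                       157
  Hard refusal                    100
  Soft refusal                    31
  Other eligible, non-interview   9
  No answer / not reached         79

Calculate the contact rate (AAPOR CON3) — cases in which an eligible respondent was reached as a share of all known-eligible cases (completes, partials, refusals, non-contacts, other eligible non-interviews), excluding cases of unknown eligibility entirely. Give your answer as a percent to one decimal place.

79.5%

Refused = 100 + 31 = 131
Top: 157 + 9 + 131 + 9 = 306
Base: 157 + 9 + 131 + 79 + 9 = 385
CON3 = 306 / 385 = 0.7948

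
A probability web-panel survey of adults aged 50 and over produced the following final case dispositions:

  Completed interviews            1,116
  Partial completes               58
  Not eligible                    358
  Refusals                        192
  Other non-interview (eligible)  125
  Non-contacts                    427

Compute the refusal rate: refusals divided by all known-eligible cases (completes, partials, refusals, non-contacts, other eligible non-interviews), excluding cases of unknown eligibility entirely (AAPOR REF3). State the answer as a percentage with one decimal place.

Numerator → 192
Denominator → 1116 + 58 + 192 + 427 + 125 = 1918
REF3 = 192 / 1918 = 0.1001

10.0%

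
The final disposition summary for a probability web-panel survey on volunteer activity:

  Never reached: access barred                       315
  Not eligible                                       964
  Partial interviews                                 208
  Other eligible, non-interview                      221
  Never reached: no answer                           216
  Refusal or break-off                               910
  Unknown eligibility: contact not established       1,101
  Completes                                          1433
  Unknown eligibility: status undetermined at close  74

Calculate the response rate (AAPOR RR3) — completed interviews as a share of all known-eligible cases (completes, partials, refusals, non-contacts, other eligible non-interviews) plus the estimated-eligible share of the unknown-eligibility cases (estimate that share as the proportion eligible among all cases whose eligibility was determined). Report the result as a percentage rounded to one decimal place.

No answer / not reached = 216 + 315 = 531
Unknown if eligible = 1101 + 74 = 1175
Top = 1433
Determined eligible = 1433 + 208 + 910 + 531 + 221 = 3303
e = 3303 / (3303 + 964) = 3303 / 4267 = 0.7741
Estimated eligible among unknowns = 0.7741 × 1175 = 909.57
Denom = 3303 + 909.57 = 4212.57
RR3 = 1433 / 4212.57 = 0.3402

34.0%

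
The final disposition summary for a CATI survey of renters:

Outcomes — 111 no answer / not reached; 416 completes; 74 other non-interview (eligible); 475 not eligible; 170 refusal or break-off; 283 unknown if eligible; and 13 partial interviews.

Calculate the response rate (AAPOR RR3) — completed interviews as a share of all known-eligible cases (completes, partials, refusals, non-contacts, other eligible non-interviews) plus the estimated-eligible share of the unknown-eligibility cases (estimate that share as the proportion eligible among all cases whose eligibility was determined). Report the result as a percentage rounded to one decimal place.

43.3%

Num = 416
Known eligible = 416 + 13 + 170 + 111 + 74 = 784
e = 784 / (784 + 475) = 784 / 1259 = 0.6227
e × U = 0.6227 × 283 = 176.22
Denom = 784 + 176.22 = 960.22
RR3 = 416 / 960.22 = 0.4332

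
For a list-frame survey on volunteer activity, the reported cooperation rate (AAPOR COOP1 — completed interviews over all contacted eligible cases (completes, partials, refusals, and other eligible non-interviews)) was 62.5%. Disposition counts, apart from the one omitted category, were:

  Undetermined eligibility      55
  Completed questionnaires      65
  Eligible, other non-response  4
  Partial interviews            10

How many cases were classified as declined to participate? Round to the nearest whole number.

25

COOP1 = 65 / D = 0.625
D = 65 / 0.625 = 104.0
Remaining denominator categories sum to 79
declined to participate = 104.0 − 79 ≈ 25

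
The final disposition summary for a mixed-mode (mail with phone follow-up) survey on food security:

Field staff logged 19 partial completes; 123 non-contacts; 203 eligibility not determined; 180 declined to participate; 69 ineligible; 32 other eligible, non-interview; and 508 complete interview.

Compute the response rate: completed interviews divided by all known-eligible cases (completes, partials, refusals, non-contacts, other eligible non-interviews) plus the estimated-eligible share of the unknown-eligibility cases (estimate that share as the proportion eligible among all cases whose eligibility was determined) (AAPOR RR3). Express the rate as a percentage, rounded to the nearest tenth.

48.4%

Num = 508
Determined eligible = 508 + 19 + 180 + 123 + 32 = 862
e = 862 / (862 + 69) = 862 / 931 = 0.9259
Estimated eligible among unknowns = 0.9259 × 203 = 187.96
Base = 862 + 187.96 = 1049.96
RR3 = 508 / 1049.96 = 0.4838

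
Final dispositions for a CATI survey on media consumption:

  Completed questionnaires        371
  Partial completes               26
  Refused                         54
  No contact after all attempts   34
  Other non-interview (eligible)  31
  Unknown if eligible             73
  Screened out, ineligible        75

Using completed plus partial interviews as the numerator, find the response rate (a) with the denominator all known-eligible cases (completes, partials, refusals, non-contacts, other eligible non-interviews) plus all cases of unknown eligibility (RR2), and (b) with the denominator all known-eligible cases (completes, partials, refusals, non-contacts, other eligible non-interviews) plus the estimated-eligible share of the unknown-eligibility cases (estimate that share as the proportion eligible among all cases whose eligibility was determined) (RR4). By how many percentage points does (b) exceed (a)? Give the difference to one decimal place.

1.1

Numerator → 371 + 26 = 397
Denominator → 371 + 26 + 54 + 34 + 31 + 73 = 589
RR2 = 397 / 589 = 0.6740
Determined eligible → 371 + 26 + 54 + 34 + 31 = 516
e = 516 / (516 + 75) = 516 / 591 = 0.8731
Eligible share of unknowns → 0.8731 × 73 = 63.74
Denominator → 516 + 63.74 = 579.74
RR4 = 397 / 579.74 = 0.6848
Difference = 68.48 − 67.40 = 1.08 percentage points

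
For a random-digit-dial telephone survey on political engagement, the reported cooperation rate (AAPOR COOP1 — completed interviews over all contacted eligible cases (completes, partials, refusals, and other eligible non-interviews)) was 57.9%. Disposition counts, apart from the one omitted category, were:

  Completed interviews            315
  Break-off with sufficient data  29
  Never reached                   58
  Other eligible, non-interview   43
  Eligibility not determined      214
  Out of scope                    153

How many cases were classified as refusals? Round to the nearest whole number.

COOP1 = 315 / D = 0.579
D = 315 / 0.579 = 544.0
Rest of base = 387
refusals = 544.0 − 387 ≈ 157

157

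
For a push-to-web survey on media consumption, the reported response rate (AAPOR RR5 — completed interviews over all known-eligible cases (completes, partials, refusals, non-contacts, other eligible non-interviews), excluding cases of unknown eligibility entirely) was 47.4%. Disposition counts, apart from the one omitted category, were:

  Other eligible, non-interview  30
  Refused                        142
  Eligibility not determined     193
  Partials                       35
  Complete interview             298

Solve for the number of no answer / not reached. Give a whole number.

RR5 = 298 / D = 0.474
D = 298 / 0.474 = 628.7
Rest of base = 505
no answer / not reached = 628.7 − 505 ≈ 124

124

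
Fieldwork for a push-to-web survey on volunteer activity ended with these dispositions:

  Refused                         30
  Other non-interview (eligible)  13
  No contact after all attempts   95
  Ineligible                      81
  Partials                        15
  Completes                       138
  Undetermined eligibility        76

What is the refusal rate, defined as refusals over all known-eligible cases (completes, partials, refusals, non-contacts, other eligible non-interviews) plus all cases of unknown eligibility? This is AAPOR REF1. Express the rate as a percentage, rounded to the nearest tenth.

Numerator: 30
Denominator: 138 + 15 + 30 + 95 + 13 + 76 = 367
REF1 = 30 / 367 = 0.0817

8.2%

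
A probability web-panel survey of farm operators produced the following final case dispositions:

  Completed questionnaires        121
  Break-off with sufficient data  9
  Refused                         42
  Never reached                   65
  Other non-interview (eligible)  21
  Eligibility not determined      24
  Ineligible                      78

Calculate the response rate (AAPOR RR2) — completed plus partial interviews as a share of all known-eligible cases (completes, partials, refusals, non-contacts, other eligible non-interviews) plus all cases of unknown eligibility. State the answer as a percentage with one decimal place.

Numerator → 121 + 9 = 130
Base → 121 + 9 + 42 + 65 + 21 + 24 = 282
RR2 = 130 / 282 = 0.4610

46.1%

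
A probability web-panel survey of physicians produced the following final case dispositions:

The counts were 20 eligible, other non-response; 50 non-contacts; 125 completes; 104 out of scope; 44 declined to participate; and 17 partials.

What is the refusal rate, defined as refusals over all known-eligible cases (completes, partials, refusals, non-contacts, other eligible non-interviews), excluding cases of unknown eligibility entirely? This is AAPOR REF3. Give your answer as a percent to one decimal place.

Num → 44
Base → 125 + 17 + 44 + 50 + 20 = 256
REF3 = 44 / 256 = 0.1719

17.2%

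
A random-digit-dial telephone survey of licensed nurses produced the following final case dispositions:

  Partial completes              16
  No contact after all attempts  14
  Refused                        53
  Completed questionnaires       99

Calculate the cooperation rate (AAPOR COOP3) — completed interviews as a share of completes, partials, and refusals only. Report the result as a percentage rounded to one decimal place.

58.9%

Numerator: 99
Denom: 99 + 16 + 53 = 168
COOP3 = 99 / 168 = 0.5893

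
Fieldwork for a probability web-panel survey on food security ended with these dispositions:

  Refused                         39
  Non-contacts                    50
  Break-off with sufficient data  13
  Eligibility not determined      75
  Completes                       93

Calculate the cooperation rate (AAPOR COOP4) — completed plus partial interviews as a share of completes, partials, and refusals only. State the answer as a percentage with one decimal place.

Num = 93 + 13 = 106
Denom = 93 + 13 + 39 = 145
COOP4 = 106 / 145 = 0.7310

73.1%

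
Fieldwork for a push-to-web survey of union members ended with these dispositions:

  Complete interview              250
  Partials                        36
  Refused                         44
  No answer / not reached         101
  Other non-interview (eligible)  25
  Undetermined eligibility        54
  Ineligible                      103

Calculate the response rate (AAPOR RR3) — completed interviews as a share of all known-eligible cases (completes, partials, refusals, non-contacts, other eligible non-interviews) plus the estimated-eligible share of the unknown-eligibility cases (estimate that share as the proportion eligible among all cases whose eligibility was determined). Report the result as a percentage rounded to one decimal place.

Top = 250
Determined eligible = 250 + 36 + 44 + 101 + 25 = 456
e = 456 / (456 + 103) = 456 / 559 = 0.8157
Eligible share of unknowns = 0.8157 × 54 = 44.05
Denom = 456 + 44.05 = 500.05
RR3 = 250 / 500.05 = 0.5000

50.0%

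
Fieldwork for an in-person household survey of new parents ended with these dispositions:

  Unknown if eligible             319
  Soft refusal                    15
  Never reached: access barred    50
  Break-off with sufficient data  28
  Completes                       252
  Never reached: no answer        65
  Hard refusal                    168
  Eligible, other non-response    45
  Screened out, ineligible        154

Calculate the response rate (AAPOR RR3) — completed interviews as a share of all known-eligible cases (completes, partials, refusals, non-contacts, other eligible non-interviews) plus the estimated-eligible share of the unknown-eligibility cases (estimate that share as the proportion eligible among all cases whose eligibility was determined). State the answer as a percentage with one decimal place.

28.7%

Refusal or break-off = 168 + 15 = 183
No contact after all attempts = 65 + 50 = 115
Top = 252
Eligible (known) = 252 + 28 + 183 + 115 + 45 = 623
e = 623 / (623 + 154) = 623 / 777 = 0.8018
Eligible share of unknowns = 0.8018 × 319 = 255.77
Base = 623 + 255.77 = 878.77
RR3 = 252 / 878.77 = 0.2868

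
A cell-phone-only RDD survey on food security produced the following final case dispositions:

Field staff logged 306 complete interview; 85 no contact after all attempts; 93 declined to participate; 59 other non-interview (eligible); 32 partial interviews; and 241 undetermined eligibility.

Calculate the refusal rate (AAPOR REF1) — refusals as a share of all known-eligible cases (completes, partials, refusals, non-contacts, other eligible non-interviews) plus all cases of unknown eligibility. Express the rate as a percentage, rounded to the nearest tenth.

11.4%

Top = 93
Denom = 306 + 32 + 93 + 85 + 59 + 241 = 816
REF1 = 93 / 816 = 0.1140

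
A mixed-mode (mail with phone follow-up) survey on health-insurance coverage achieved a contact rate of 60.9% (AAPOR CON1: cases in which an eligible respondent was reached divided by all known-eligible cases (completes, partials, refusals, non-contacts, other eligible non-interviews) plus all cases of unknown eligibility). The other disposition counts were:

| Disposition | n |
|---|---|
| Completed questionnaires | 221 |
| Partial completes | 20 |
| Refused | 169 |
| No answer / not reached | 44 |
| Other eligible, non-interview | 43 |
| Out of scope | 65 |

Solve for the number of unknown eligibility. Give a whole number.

Num → 221 + 20 + 169 + 43 = 453
CON1 = 453 / D = 0.609
D = 453 / 0.609 = 743.8
Other denominator terms total 497
unknown eligibility = 743.8 − 497 ≈ 247

247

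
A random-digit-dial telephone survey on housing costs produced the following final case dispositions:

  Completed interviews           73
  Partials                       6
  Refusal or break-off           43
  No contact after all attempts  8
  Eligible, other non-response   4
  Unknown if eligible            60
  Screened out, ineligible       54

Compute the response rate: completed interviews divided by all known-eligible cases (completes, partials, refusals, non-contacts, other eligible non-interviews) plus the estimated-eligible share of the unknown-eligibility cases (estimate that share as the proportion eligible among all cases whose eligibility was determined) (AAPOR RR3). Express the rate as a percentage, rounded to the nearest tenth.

41.3%

Numerator: 73
Determined eligible: 73 + 6 + 43 + 8 + 4 = 134
e = 134 / (134 + 54) = 134 / 188 = 0.7128
Eligible share of unknowns: 0.7128 × 60 = 42.77
Denom: 134 + 42.77 = 176.77
RR3 = 73 / 176.77 = 0.4130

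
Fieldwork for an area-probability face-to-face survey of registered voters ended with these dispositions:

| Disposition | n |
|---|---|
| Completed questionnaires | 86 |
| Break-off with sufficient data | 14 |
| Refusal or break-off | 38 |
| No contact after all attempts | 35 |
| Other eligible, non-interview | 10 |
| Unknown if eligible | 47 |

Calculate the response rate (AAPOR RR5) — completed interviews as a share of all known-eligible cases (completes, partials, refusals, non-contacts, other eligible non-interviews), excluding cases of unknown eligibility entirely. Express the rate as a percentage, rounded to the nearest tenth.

Top → 86
Denominator → 86 + 14 + 38 + 35 + 10 = 183
RR5 = 86 / 183 = 0.4699

47.0%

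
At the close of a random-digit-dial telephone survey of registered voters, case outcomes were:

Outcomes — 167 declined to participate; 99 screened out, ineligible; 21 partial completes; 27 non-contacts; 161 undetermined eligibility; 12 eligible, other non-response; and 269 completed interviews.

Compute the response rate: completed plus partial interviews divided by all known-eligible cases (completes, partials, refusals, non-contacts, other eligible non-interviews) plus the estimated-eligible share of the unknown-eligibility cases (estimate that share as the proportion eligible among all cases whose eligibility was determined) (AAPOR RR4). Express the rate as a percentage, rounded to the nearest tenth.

46.0%

Numerator → 269 + 21 = 290
Known eligible → 269 + 21 + 167 + 27 + 12 = 496
e = 496 / (496 + 99) = 496 / 595 = 0.8336
Estimated eligible among unknowns → 0.8336 × 161 = 134.21
Base → 496 + 134.21 = 630.21
RR4 = 290 / 630.21 = 0.4602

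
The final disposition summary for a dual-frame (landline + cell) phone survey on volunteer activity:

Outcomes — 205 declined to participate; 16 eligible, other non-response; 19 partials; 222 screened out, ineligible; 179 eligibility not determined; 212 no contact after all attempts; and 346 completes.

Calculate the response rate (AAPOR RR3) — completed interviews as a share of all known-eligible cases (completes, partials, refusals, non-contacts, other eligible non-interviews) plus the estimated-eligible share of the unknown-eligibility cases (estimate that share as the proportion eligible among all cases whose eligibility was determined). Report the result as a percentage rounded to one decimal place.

Top = 346
Eligible (known) = 346 + 19 + 205 + 212 + 16 = 798
e = 798 / (798 + 222) = 798 / 1020 = 0.7824
e × U = 0.7824 × 179 = 140.05
Denom = 798 + 140.05 = 938.05
RR3 = 346 / 938.05 = 0.3689

36.9%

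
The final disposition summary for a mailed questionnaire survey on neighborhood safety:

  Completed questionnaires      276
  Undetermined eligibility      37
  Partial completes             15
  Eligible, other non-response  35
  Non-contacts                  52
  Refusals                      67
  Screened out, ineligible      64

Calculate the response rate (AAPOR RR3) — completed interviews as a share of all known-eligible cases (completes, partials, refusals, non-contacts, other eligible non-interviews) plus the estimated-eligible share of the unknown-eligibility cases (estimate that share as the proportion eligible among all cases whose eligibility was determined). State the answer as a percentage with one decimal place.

Top = 276
Eligible (known) = 276 + 15 + 67 + 52 + 35 = 445
e = 445 / (445 + 64) = 445 / 509 = 0.8743
e × U = 0.8743 × 37 = 32.35
Denom = 445 + 32.35 = 477.35
RR3 = 276 / 477.35 = 0.5782

57.8%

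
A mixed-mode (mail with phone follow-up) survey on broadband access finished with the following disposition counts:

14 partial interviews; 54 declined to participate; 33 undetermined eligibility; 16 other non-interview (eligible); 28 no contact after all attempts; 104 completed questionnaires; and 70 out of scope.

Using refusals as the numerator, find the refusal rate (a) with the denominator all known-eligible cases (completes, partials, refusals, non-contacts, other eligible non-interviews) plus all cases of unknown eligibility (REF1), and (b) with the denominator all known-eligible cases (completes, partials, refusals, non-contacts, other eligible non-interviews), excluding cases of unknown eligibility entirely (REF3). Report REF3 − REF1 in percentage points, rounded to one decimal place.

3.3

Top = 54
Base = 104 + 14 + 54 + 28 + 16 + 33 = 249
REF1 = 54 / 249 = 0.2169
Base = 104 + 14 + 54 + 28 + 16 = 216
REF3 = 54 / 216 = 0.2500
Difference = 25.00 − 21.69 = 3.31 percentage points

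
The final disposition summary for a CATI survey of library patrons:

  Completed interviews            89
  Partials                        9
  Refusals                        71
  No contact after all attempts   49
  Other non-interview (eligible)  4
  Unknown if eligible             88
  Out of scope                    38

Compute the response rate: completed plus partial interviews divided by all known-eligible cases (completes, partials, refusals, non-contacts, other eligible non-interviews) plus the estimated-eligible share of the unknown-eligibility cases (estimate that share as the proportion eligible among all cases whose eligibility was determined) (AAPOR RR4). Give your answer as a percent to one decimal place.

Numerator → 89 + 9 = 98
Known eligible → 89 + 9 + 71 + 49 + 4 = 222
e = 222 / (222 + 38) = 222 / 260 = 0.8538
Estimated eligible among unknowns → 0.8538 × 88 = 75.13
Denominator → 222 + 75.13 = 297.13
RR4 = 98 / 297.13 = 0.3298

33.0%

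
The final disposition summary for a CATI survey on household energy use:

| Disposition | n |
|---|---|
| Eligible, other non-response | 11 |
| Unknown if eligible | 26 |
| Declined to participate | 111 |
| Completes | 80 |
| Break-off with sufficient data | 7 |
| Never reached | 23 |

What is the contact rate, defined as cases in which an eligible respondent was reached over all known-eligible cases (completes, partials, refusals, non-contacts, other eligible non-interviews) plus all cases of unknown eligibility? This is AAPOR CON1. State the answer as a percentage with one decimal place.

Top: 80 + 7 + 111 + 11 = 209
Denom: 80 + 7 + 111 + 23 + 11 + 26 = 258
CON1 = 209 / 258 = 0.8101

81.0%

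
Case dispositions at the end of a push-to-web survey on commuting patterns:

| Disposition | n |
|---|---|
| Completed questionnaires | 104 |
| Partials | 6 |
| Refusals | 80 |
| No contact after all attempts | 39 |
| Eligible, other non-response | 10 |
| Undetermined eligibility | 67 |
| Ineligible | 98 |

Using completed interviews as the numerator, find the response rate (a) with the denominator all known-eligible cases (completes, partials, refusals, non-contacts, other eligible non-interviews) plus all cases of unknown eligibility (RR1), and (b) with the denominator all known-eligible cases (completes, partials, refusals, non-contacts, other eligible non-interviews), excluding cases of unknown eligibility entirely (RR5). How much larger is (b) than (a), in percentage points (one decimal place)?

9.5

Numerator = 104
Denom = 104 + 6 + 80 + 39 + 10 + 67 = 306
RR1 = 104 / 306 = 0.3399
Denom = 104 + 6 + 80 + 39 + 10 = 239
RR5 = 104 / 239 = 0.4351
Difference = 43.51 − 33.99 = 9.52 percentage points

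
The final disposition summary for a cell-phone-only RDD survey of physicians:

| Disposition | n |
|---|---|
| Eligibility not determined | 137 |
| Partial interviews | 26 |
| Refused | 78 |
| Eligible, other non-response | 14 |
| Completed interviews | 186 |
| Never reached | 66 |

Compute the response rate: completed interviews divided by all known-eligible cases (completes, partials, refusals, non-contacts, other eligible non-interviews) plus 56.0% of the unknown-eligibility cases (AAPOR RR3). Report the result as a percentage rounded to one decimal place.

41.6%

Top: 186
Eligible (known): 186 + 26 + 78 + 66 + 14 = 370
Estimated eligible among unknowns: 0.5600 × 137 = 76.72
Denominator: 370 + 76.72 = 446.72
RR3 = 186 / 446.72 = 0.4164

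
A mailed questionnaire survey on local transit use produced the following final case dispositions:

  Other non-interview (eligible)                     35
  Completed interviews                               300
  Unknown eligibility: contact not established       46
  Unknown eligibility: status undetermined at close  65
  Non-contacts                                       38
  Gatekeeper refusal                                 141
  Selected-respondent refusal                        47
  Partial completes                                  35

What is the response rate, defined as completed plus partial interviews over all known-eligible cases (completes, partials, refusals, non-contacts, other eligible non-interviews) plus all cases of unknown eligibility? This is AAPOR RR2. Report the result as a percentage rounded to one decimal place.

Declined to participate = 141 + 47 = 188
Eligibility not determined = 46 + 65 = 111
Num → 300 + 35 = 335
Denom → 300 + 35 + 188 + 38 + 35 + 111 = 707
RR2 = 335 / 707 = 0.4738

47.4%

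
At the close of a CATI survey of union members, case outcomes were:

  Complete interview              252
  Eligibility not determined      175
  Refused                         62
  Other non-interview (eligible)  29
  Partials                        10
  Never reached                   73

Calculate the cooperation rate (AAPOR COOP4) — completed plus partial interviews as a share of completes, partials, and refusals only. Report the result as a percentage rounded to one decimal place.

80.9%

Numerator → 252 + 10 = 262
Base → 252 + 10 + 62 = 324
COOP4 = 262 / 324 = 0.8086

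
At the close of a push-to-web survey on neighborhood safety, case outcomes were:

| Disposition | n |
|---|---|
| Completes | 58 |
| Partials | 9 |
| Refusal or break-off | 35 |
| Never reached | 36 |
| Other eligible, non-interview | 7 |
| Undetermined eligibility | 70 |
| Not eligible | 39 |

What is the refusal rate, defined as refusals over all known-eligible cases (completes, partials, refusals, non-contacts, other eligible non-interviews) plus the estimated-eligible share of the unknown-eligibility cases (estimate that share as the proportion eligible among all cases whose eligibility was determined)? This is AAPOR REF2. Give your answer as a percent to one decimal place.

Top → 35
Eligible (known) → 58 + 9 + 35 + 36 + 7 = 145
e = 145 / (145 + 39) = 145 / 184 = 0.7880
Eligible share of unknowns → 0.7880 × 70 = 55.16
Base → 145 + 55.16 = 200.16
REF2 = 35 / 200.16 = 0.1749

17.5%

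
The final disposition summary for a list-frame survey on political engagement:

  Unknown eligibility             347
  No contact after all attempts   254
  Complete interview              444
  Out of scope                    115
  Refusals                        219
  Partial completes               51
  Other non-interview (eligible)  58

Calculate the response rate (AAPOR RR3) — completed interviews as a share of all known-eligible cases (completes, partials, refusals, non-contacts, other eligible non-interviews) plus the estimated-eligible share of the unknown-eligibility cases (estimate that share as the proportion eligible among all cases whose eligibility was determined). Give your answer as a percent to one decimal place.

Top = 444
Determined eligible = 444 + 51 + 219 + 254 + 58 = 1026
e = 1026 / (1026 + 115) = 1026 / 1141 = 0.8992
e × U = 0.8992 × 347 = 312.02
Denominator = 1026 + 312.02 = 1338.02
RR3 = 444 / 1338.02 = 0.3318

33.2%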